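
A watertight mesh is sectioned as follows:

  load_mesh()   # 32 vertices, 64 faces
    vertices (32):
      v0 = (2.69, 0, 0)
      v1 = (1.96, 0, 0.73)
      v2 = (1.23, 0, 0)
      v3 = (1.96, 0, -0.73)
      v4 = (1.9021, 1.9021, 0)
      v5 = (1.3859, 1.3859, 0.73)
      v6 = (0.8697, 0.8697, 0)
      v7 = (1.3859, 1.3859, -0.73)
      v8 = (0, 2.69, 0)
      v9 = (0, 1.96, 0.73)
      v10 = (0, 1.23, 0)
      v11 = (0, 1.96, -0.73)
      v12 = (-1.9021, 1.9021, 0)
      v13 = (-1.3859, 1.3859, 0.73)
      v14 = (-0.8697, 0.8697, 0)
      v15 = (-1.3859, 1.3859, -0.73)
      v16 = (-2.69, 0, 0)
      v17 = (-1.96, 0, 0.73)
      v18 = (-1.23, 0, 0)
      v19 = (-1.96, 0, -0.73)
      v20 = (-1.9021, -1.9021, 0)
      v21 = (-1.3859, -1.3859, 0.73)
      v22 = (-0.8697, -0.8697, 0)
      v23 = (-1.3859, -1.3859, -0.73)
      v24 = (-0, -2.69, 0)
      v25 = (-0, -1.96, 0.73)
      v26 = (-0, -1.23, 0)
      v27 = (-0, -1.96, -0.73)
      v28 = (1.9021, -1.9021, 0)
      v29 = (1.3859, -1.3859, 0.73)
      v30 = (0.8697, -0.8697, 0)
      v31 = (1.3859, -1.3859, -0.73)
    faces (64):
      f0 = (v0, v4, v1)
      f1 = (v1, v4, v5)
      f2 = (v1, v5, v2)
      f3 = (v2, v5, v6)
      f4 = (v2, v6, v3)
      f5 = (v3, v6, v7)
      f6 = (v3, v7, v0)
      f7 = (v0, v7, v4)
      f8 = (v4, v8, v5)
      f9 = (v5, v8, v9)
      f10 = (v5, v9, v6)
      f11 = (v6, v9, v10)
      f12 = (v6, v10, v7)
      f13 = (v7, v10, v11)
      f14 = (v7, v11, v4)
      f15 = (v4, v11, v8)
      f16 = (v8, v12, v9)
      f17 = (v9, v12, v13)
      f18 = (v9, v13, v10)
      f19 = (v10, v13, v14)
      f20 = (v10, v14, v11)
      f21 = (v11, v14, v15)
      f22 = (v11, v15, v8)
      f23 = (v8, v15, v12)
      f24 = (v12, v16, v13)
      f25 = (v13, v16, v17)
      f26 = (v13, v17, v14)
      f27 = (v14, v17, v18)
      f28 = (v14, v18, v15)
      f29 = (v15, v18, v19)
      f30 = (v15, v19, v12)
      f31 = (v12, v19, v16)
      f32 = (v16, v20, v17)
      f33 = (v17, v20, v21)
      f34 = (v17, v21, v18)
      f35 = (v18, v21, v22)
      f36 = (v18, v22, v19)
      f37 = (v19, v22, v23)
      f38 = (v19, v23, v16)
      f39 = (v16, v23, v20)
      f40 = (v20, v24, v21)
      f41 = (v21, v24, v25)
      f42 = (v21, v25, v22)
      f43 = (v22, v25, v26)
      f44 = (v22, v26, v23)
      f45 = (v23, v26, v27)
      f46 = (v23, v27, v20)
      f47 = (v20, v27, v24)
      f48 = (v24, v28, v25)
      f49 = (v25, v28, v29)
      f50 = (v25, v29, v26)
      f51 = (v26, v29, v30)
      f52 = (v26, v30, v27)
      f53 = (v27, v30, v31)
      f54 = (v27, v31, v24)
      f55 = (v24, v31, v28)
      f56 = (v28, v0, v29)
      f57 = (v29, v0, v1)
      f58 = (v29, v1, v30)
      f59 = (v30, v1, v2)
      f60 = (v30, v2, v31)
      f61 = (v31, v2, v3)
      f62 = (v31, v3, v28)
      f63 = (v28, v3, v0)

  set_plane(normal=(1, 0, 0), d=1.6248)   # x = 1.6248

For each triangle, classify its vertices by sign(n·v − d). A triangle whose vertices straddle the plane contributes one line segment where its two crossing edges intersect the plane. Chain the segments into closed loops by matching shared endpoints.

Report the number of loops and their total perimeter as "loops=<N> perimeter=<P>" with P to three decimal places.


loops=1 perimeter=9.253

Straddling triangles (18 of 64):
  (v1,v4,v5) [++-] → (1.6248, 1.6248, 0.392152)–(1.6248, 0.809186, 0.73)  len=0.8828
  (v1,v5,v2) [+--] → (1.6248, 0.809186, 0.73)–(1.6248, 0, 0.3948)  len=0.8759
  (v2,v6,v3) [--+] → (1.6248, 0.267379, -0.50557)–(1.6248, 0, -0.3948)  len=0.2894
  (v3,v6,v7) [+--] → (1.6248, 0.267379, -0.50557)–(1.6248, 0.809186, -0.73)  len=0.5864
  (v3,v7,v0) [+-+] → (1.6248, 0.809186, -0.73)–(1.6248, 1.13201, -0.59627)  len=0.3494
  (v0,v7,v4) [+-+] → (1.6248, 1.13201, -0.59627)–(1.6248, 1.6248, -0.392152)  len=0.5334
  (v4,v8,v5) [+--] → (1.6248, 2.01696, 0)–(1.6248, 1.6248, 0.392152)  len=0.5546
  (v7,v11,v4) [--+] → (1.6248, 1.91054, -0.106424)–(1.6248, 1.6248, -0.392152)  len=0.4041
  (v4,v11,v8) [+--] → (1.6248, 1.91054, -0.106424)–(1.6248, 2.01696, 0)  len=0.1505
  (v24,v28,v25) [-+-] → (1.6248, -2.01696, 0)–(1.6248, -1.91054, 0.106424)  len=0.1505
  (v25,v28,v29) [-+-] → (1.6248, -1.91054, 0.106424)–(1.6248, -1.6248, 0.392152)  len=0.4041
  (v24,v31,v28) [--+] → (1.6248, -1.6248, -0.392152)–(1.6248, -2.01696, 0)  len=0.5546
  (v28,v0,v29) [++-] → (1.6248, -1.13201, 0.59627)–(1.6248, -1.6248, 0.392152)  len=0.5334
  (v29,v0,v1) [-++] → (1.6248, -1.13201, 0.59627)–(1.6248, -0.809186, 0.73)  len=0.3494
  (v29,v1,v30) [-+-] → (1.6248, -0.809186, 0.73)–(1.6248, -0.267379, 0.50557)  len=0.5864
  (v30,v1,v2) [-+-] → (1.6248, -0.267379, 0.50557)–(1.6248, 0, 0.3948)  len=0.2894
  (v31,v2,v3) [--+] → (1.6248, 0, -0.3948)–(1.6248, -0.809186, -0.73)  len=0.8759
  (v31,v3,v28) [-++] → (1.6248, -0.809186, -0.73)–(1.6248, -1.6248, -0.392152)  len=0.8828

Chained into 1 loop(s):
  loop 1: 18 segments, perimeter = 9.2531
Total perimeter = 9.253


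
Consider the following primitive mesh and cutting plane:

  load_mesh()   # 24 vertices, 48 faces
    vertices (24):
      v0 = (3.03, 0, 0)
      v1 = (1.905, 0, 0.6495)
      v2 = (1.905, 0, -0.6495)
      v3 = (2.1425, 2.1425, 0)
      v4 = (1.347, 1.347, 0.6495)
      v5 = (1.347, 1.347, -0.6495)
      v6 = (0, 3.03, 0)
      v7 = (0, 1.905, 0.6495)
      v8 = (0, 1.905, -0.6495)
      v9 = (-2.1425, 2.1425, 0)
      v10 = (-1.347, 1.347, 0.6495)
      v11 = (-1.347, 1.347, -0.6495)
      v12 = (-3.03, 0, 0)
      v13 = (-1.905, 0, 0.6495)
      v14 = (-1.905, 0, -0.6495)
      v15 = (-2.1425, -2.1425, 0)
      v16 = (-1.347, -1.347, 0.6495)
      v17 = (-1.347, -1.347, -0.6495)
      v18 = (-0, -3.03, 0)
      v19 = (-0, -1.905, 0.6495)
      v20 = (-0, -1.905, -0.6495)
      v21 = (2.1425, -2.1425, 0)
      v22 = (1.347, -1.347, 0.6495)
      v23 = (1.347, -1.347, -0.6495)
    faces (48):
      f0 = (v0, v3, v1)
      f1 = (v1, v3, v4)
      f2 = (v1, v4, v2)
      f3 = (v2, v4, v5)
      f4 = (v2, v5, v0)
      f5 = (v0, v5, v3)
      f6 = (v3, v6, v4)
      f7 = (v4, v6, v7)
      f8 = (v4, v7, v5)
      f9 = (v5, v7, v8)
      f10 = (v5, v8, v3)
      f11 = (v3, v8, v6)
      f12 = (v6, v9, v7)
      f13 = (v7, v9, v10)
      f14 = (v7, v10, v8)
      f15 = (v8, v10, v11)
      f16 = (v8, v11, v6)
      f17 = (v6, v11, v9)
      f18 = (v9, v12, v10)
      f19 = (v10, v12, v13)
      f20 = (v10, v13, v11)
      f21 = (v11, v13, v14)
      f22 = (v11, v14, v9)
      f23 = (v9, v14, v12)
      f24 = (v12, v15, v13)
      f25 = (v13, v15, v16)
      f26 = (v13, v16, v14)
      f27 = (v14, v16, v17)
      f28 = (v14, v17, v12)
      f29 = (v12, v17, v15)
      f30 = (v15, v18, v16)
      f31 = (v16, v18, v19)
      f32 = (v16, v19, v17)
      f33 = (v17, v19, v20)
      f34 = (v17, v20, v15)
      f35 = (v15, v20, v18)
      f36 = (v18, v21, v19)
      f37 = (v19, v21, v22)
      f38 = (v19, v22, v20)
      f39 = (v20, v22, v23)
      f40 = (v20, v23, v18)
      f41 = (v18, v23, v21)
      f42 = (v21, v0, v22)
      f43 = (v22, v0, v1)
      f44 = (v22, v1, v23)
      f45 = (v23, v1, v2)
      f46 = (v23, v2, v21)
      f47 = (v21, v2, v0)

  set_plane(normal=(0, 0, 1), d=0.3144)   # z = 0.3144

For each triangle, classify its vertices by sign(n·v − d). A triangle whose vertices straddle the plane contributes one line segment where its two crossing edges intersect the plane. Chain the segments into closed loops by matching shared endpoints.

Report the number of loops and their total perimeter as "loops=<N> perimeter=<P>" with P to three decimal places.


loops=2 perimeter=26.882

Straddling triangles (32 of 48):
  (v0,v3,v1) [--+] → (2.02753, 1.10539, 0.3144)–(2.48543, 0, 0.3144)  len=1.1965
  (v1,v3,v4) [+-+] → (2.02753, 1.10539, 0.3144)–(1.75743, 1.75743, 0.3144)  len=0.7058
  (v1,v4,v2) [++-] → (1.49095, 0.999518, 0.3144)–(1.905, 0, 0.3144)  len=1.0819
  (v2,v4,v5) [-+-] → (1.49095, 0.999518, 0.3144)–(1.347, 1.347, 0.3144)  len=0.3761
  (v3,v6,v4) [--+] → (0.652035, 2.21532, 0.3144)–(1.75743, 1.75743, 0.3144)  len=1.1965
  (v4,v6,v7) [+-+] → (0.652035, 2.21532, 0.3144)–(0, 2.48543, 0.3144)  len=0.7058
  (v4,v7,v5) [++-] → (0.347482, 1.76105, 0.3144)–(1.347, 1.347, 0.3144)  len=1.0819
  (v5,v7,v8) [-+-] → (0.347482, 1.76105, 0.3144)–(0, 1.905, 0.3144)  len=0.3761
  (v6,v9,v7) [--+] → (-1.10539, 2.02753, 0.3144)–(0, 2.48543, 0.3144)  len=1.1965
  (v7,v9,v10) [+-+] → (-1.10539, 2.02753, 0.3144)–(-1.75743, 1.75743, 0.3144)  len=0.7058
  (v7,v10,v8) [++-] → (-0.999518, 1.49095, 0.3144)–(0, 1.905, 0.3144)  len=1.0819
  (v8,v10,v11) [-+-] → (-0.999518, 1.49095, 0.3144)–(-1.347, 1.347, 0.3144)  len=0.3761
  (v9,v12,v10) [--+] → (-2.21532, 0.652035, 0.3144)–(-1.75743, 1.75743, 0.3144)  len=1.1965
  (v10,v12,v13) [+-+] → (-2.21532, 0.652035, 0.3144)–(-2.48543, 0, 0.3144)  len=0.7058
  (v10,v13,v11) [++-] → (-1.76105, 0.347482, 0.3144)–(-1.347, 1.347, 0.3144)  len=1.0819
  (v11,v13,v14) [-+-] → (-1.76105, 0.347482, 0.3144)–(-1.905, 0, 0.3144)  len=0.3761
  (v12,v15,v13) [--+] → (-2.02753, -1.10539, 0.3144)–(-2.48543, 0, 0.3144)  len=1.1965
  (v13,v15,v16) [+-+] → (-2.02753, -1.10539, 0.3144)–(-1.75743, -1.75743, 0.3144)  len=0.7058
  (v13,v16,v14) [++-] → (-1.49095, -0.999518, 0.3144)–(-1.905, 0, 0.3144)  len=1.0819
  (v14,v16,v17) [-+-] → (-1.49095, -0.999518, 0.3144)–(-1.347, -1.347, 0.3144)  len=0.3761
  (v15,v18,v16) [--+] → (-0.652035, -2.21532, 0.3144)–(-1.75743, -1.75743, 0.3144)  len=1.1965
  (v16,v18,v19) [+-+] → (-0.652035, -2.21532, 0.3144)–(0, -2.48543, 0.3144)  len=0.7058
  (v16,v19,v17) [++-] → (-0.347482, -1.76105, 0.3144)–(-1.347, -1.347, 0.3144)  len=1.0819
  (v17,v19,v20) [-+-] → (-0.347482, -1.76105, 0.3144)–(0, -1.905, 0.3144)  len=0.3761
  (v18,v21,v19) [--+] → (1.10539, -2.02753, 0.3144)–(0, -2.48543, 0.3144)  len=1.1965
  (v19,v21,v22) [+-+] → (1.10539, -2.02753, 0.3144)–(1.75743, -1.75743, 0.3144)  len=0.7058
  (v19,v22,v20) [++-] → (0.999518, -1.49095, 0.3144)–(0, -1.905, 0.3144)  len=1.0819
  (v20,v22,v23) [-+-] → (0.999518, -1.49095, 0.3144)–(1.347, -1.347, 0.3144)  len=0.3761
  (v21,v0,v22) [--+] → (2.21532, -0.652035, 0.3144)–(1.75743, -1.75743, 0.3144)  len=1.1965
  (v22,v0,v1) [+-+] → (2.21532, -0.652035, 0.3144)–(2.48543, 0, 0.3144)  len=0.7058
  (v22,v1,v23) [++-] → (1.76105, -0.347482, 0.3144)–(1.347, -1.347, 0.3144)  len=1.0819
  (v23,v1,v2) [-+-] → (1.76105, -0.347482, 0.3144)–(1.905, 0, 0.3144)  len=0.3761

Chained into 2 loop(s):
  loop 1: 16 segments, perimeter = 15.2180
  loop 2: 16 segments, perimeter = 11.6640
Total perimeter = 26.882


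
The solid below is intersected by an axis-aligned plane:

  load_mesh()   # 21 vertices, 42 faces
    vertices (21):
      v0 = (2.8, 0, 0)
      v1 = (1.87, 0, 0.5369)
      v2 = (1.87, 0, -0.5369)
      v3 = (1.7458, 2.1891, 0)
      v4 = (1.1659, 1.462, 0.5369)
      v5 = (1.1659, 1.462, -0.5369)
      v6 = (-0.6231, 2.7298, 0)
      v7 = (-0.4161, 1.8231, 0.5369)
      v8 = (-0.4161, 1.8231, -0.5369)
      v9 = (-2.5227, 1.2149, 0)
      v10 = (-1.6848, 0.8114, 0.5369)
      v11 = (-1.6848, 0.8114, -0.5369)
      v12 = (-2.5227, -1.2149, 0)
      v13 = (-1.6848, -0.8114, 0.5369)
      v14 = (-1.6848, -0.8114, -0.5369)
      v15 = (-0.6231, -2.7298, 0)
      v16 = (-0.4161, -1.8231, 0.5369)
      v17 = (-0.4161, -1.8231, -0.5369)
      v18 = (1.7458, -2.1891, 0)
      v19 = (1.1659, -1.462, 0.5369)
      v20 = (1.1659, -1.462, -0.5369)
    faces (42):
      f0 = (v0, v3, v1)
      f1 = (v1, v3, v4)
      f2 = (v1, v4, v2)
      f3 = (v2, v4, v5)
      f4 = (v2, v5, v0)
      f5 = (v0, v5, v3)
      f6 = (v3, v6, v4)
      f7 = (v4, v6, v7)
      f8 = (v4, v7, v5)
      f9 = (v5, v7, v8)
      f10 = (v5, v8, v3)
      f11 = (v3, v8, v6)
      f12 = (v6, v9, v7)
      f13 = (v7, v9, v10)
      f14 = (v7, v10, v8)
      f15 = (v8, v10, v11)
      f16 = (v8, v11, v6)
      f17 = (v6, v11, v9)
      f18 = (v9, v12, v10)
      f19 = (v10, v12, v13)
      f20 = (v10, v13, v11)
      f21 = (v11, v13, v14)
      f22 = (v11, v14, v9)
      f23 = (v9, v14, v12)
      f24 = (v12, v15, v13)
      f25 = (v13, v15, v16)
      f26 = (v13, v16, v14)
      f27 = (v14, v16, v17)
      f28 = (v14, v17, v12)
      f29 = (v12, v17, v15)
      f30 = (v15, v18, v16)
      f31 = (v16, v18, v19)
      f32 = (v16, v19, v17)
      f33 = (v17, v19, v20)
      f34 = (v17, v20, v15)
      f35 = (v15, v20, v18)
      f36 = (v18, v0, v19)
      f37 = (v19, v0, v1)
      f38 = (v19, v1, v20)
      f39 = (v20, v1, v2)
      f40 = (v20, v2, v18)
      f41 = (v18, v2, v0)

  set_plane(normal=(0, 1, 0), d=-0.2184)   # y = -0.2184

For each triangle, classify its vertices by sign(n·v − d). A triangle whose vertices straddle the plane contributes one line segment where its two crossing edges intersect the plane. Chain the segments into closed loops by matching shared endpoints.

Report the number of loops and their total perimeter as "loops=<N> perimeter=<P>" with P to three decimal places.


loops=2 perimeter=6.286

Straddling triangles (12 of 42):
  (v9,v12,v10) [+-+] → (-2.5227, -0.2184, 0)–(-2.11063, -0.2184, 0.264038)  len=0.4894
  (v10,v12,v13) [+--] → (-2.11063, -0.2184, 0.264038)–(-1.6848, -0.2184, 0.5369)  len=0.5058
  (v10,v13,v11) [+-+] → (-1.6848, -0.2184, 0.5369)–(-1.6848, -0.2184, 0.144514)  len=0.3924
  (v11,v13,v14) [+--] → (-1.6848, -0.2184, 0.144514)–(-1.6848, -0.2184, -0.5369)  len=0.6814
  (v11,v14,v9) [+-+] → (-1.6848, -0.2184, -0.5369)–(-1.93001, -0.2184, -0.379775)  len=0.2912
  (v9,v14,v12) [+--] → (-1.93001, -0.2184, -0.379775)–(-2.5227, -0.2184, 0)  len=0.7039
  (v18,v0,v19) [-+-] → (2.69483, -0.2184, 0)–(2.55589, -0.2184, 0.0802045)  len=0.1604
  (v19,v0,v1) [-++] → (2.55589, -0.2184, 0.0802045)–(1.76482, -0.2184, 0.5369)  len=0.9134
  (v19,v1,v20) [-+-] → (1.76482, -0.2184, 0.5369)–(1.76482, -0.2184, 0.376491)  len=0.1604
  (v20,v1,v2) [-++] → (1.76482, -0.2184, 0.376491)–(1.76482, -0.2184, -0.5369)  len=0.9134
  (v20,v2,v18) [-+-] → (1.76482, -0.2184, -0.5369)–(1.85761, -0.2184, -0.483335)  len=0.1071
  (v18,v2,v0) [-++] → (1.85761, -0.2184, -0.483335)–(2.69483, -0.2184, 0)  len=0.9667

Chained into 2 loop(s):
  loop 1: 6 segments, perimeter = 3.0641
  loop 2: 6 segments, perimeter = 3.2215
Total perimeter = 6.286


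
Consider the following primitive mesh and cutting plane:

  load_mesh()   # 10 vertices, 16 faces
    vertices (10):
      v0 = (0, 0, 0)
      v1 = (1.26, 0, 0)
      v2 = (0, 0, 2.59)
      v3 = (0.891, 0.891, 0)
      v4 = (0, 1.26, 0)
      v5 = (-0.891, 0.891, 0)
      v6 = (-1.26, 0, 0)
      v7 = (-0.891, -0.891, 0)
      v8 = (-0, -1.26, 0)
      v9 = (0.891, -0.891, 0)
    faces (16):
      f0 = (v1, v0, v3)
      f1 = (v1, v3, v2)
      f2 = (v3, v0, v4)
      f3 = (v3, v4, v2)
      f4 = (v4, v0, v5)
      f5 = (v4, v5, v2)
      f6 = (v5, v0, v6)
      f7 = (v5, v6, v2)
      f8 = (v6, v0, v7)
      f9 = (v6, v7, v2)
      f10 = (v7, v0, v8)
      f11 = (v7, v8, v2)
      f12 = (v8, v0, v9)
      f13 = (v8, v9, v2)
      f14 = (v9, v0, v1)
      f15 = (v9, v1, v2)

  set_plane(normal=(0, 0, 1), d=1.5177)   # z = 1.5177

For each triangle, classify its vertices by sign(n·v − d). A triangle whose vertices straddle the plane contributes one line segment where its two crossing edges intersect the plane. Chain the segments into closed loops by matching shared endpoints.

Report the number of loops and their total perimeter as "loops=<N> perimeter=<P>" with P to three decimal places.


Straddling triangles (8 of 16):
  (v1,v3,v2) [--+] → (0.368888, 0.368888, 1.5177)–(0.521659, 0, 1.5177)  len=0.3993
  (v3,v4,v2) [--+] → (0, 0.521659, 1.5177)–(0.368888, 0.368888, 1.5177)  len=0.3993
  (v4,v5,v2) [--+] → (-0.368888, 0.368888, 1.5177)–(0, 0.521659, 1.5177)  len=0.3993
  (v5,v6,v2) [--+] → (-0.521659, 0, 1.5177)–(-0.368888, 0.368888, 1.5177)  len=0.3993
  (v6,v7,v2) [--+] → (-0.368888, -0.368888, 1.5177)–(-0.521659, 0, 1.5177)  len=0.3993
  (v7,v8,v2) [--+] → (0, -0.521659, 1.5177)–(-0.368888, -0.368888, 1.5177)  len=0.3993
  (v8,v9,v2) [--+] → (0.368888, -0.368888, 1.5177)–(0, -0.521659, 1.5177)  len=0.3993
  (v9,v1,v2) [--+] → (0.521659, 0, 1.5177)–(0.368888, -0.368888, 1.5177)  len=0.3993

Chained into 1 loop(s):
  loop 1: 8 segments, perimeter = 3.1942
Total perimeter = 3.194

loops=1 perimeter=3.194


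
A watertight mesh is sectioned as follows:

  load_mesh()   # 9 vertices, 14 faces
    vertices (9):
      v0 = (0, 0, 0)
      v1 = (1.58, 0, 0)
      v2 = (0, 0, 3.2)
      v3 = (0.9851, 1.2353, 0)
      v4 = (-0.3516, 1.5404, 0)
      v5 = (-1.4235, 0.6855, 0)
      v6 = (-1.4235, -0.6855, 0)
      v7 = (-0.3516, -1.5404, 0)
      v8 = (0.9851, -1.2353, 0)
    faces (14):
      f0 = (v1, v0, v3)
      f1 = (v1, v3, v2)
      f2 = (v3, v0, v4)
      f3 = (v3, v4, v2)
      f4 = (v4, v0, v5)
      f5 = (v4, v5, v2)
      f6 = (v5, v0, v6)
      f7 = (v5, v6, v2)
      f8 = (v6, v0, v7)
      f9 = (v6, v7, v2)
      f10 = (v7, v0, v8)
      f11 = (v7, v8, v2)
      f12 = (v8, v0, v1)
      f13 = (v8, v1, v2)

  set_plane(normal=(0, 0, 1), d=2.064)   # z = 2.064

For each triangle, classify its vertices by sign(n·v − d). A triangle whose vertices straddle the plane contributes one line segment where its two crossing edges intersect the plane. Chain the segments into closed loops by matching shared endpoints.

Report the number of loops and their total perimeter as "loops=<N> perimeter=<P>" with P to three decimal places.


Straddling triangles (7 of 14):
  (v1,v3,v2) [--+] → (0.34971, 0.438531, 2.064)–(0.5609, 0, 2.064)  len=0.4867
  (v3,v4,v2) [--+] → (-0.124818, 0.546842, 2.064)–(0.349711, 0.438532, 2.064)  len=0.4867
  (v4,v5,v2) [--+] → (-0.505342, 0.243352, 2.064)–(-0.124818, 0.546842, 2.064)  len=0.4867
  (v5,v6,v2) [--+] → (-0.505342, -0.243352, 2.064)–(-0.505343, 0.243353, 2.064)  len=0.4867
  (v6,v7,v2) [--+] → (-0.124818, -0.546842, 2.064)–(-0.505343, -0.243353, 2.064)  len=0.4867
  (v7,v8,v2) [--+] → (0.34971, -0.438531, 2.064)–(-0.124818, -0.546842, 2.064)  len=0.4867
  (v8,v1,v2) [--+] → (0.5609, 0, 2.064)–(0.349711, -0.438532, 2.064)  len=0.4867

Chained into 1 loop(s):
  loop 1: 7 segments, perimeter = 3.4071
Total perimeter = 3.407

loops=1 perimeter=3.407


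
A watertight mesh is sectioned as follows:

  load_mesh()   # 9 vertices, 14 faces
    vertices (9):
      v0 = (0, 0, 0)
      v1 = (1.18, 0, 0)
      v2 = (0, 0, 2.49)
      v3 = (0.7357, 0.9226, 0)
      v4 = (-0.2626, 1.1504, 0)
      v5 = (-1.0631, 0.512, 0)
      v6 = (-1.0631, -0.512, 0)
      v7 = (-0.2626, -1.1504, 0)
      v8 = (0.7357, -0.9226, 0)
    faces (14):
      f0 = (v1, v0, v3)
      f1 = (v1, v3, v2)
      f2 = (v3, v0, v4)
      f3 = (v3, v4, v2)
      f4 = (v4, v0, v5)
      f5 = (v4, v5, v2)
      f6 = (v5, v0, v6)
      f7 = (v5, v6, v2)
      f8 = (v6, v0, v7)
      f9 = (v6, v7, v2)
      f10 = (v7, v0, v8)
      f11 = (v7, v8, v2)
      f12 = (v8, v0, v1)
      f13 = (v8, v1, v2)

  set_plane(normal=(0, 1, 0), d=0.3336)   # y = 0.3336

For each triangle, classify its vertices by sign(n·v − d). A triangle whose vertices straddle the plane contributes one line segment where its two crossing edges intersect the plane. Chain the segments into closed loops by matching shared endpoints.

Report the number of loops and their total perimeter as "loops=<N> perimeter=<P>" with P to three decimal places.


Straddling triangles (8 of 14):
  (v1,v0,v3) [--+] → (0.266019, 0.3336, 0)–(1.01935, 0.3336, 0)  len=0.7533
  (v1,v3,v2) [-+-] → (1.01935, 0.3336, 0)–(0.266019, 0.3336, 1.58965)  len=1.7591
  (v3,v0,v4) [+-+] → (0.266019, 0.3336, 0)–(-0.0761503, 0.3336, 0)  len=0.3422
  (v3,v4,v2) [++-] → (-0.0761503, 0.3336, 1.76793)–(0.266019, 0.3336, 1.58965)  len=0.3858
  (v4,v0,v5) [+-+] → (-0.0761503, 0.3336, 0)–(-0.692676, 0.3336, 0)  len=0.6165
  (v4,v5,v2) [++-] → (-0.692676, 0.3336, 0.867609)–(-0.0761503, 0.3336, 1.76793)  len=1.0912
  (v5,v0,v6) [+--] → (-0.692676, 0.3336, 0)–(-1.0631, 0.3336, 0)  len=0.3704
  (v5,v6,v2) [+--] → (-1.0631, 0.3336, 0)–(-0.692676, 0.3336, 0.867609)  len=0.9434

Chained into 1 loop(s):
  loop 1: 8 segments, perimeter = 6.2620
Total perimeter = 6.262

loops=1 perimeter=6.262


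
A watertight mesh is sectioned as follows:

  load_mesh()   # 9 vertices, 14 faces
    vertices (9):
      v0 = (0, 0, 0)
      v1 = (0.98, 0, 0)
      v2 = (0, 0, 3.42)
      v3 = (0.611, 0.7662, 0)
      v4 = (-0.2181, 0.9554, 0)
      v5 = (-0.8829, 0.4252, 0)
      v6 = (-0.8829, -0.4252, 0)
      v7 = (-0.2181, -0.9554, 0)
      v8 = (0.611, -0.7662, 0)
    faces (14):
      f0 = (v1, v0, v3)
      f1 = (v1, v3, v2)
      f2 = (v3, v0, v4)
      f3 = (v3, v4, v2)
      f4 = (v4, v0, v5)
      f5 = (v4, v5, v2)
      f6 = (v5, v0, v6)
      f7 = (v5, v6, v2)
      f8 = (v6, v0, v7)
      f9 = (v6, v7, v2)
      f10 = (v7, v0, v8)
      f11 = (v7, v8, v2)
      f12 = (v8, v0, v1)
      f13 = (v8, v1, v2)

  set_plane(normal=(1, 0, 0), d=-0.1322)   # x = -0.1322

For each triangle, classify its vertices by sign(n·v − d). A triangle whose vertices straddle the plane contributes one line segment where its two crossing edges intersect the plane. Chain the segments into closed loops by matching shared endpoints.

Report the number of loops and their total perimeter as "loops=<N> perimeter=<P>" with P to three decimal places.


Straddling triangles (10 of 14):
  (v3,v0,v4) [++-] → (-0.1322, 0.57911, 0)–(-0.1322, 0.935798, 0)  len=0.3567
  (v3,v4,v2) [+-+] → (-0.1322, 0.935798, 0)–(-0.1322, 0.57911, 1.34699)  len=1.3934
  (v4,v0,v5) [-+-] → (-0.1322, 0.57911, 0)–(-0.1322, 0.0636668, 0)  len=0.5154
  (v4,v5,v2) [--+] → (-0.1322, 0.0636668, 2.90791)–(-0.1322, 0.57911, 1.34699)  len=1.6438
  (v5,v0,v6) [-+-] → (-0.1322, 0.0636668, 0)–(-0.1322, -0.0636668, 0)  len=0.1273
  (v5,v6,v2) [--+] → (-0.1322, -0.0636668, 2.90791)–(-0.1322, 0.0636668, 2.90791)  len=0.1273
  (v6,v0,v7) [-+-] → (-0.1322, -0.0636668, 0)–(-0.1322, -0.57911, 0)  len=0.5154
  (v6,v7,v2) [--+] → (-0.1322, -0.57911, 1.34699)–(-0.1322, -0.0636668, 2.90791)  len=1.6438
  (v7,v0,v8) [-++] → (-0.1322, -0.57911, 0)–(-0.1322, -0.935798, 0)  len=0.3567
  (v7,v8,v2) [-++] → (-0.1322, -0.935798, 0)–(-0.1322, -0.57911, 1.34699)  len=1.3934

Chained into 1 loop(s):
  loop 1: 10 segments, perimeter = 8.0734
Total perimeter = 8.073

loops=1 perimeter=8.073


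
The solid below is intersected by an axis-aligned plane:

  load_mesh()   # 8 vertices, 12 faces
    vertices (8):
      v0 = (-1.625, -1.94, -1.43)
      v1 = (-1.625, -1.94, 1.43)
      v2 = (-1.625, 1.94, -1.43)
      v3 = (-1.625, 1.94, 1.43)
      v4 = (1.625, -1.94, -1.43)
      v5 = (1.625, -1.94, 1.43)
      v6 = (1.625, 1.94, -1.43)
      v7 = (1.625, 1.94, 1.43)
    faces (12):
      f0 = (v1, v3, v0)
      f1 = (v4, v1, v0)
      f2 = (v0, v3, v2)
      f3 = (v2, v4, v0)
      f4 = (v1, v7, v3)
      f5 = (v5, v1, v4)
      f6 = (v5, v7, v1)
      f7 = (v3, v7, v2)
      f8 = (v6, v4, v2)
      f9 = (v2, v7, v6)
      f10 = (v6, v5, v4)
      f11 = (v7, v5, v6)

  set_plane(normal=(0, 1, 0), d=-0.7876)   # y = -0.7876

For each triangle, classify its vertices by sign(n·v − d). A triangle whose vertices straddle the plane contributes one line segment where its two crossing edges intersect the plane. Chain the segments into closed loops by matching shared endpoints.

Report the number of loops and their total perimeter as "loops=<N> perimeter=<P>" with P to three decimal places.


Straddling triangles (8 of 12):
  (v1,v3,v0) [-+-] → (-1.625, -0.7876, 1.43)–(-1.625, -0.7876, -0.580551)  len=2.0106
  (v0,v3,v2) [-++] → (-1.625, -0.7876, -0.580551)–(-1.625, -0.7876, -1.43)  len=0.8494
  (v2,v4,v0) [+--] → (0.659716, -0.7876, -1.43)–(-1.625, -0.7876, -1.43)  len=2.2847
  (v1,v7,v3) [-++] → (-0.659716, -0.7876, 1.43)–(-1.625, -0.7876, 1.43)  len=0.9653
  (v5,v7,v1) [-+-] → (1.625, -0.7876, 1.43)–(-0.659716, -0.7876, 1.43)  len=2.2847
  (v6,v4,v2) [+-+] → (1.625, -0.7876, -1.43)–(0.659716, -0.7876, -1.43)  len=0.9653
  (v6,v5,v4) [+--] → (1.625, -0.7876, 0.580551)–(1.625, -0.7876, -1.43)  len=2.0106
  (v7,v5,v6) [+-+] → (1.625, -0.7876, 1.43)–(1.625, -0.7876, 0.580551)  len=0.8494

Chained into 1 loop(s):
  loop 1: 8 segments, perimeter = 12.2200
Total perimeter = 12.220

loops=1 perimeter=12.220


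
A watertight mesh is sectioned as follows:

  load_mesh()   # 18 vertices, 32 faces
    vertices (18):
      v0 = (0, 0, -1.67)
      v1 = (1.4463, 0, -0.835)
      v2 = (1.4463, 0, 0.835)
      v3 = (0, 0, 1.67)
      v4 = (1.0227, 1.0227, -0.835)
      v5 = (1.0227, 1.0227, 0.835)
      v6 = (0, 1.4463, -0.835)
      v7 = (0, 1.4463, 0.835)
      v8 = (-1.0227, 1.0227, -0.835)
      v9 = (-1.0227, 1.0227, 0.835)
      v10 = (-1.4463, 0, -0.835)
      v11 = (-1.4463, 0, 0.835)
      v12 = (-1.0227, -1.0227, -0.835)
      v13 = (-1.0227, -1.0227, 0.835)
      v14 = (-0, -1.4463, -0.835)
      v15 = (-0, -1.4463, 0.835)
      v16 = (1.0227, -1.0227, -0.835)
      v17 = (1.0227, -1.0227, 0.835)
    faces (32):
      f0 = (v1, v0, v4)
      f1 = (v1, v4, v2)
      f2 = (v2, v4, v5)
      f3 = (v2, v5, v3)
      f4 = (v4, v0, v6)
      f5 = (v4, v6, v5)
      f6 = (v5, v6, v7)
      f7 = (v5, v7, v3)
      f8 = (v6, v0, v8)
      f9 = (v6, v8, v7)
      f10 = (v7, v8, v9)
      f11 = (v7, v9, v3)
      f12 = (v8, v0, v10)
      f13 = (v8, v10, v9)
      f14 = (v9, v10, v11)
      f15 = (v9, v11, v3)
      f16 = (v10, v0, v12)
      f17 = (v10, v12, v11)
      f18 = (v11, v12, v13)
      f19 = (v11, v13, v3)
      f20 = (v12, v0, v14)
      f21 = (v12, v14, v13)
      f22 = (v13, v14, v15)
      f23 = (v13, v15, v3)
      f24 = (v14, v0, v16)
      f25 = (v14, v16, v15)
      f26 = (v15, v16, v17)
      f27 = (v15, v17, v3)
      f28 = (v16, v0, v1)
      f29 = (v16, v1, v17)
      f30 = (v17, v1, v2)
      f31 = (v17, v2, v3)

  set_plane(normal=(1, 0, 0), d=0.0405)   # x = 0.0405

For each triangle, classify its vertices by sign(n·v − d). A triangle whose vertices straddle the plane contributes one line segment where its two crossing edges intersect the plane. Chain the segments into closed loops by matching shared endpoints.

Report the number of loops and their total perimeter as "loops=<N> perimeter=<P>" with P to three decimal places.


loops=1 perimeter=9.922

Straddling triangles (12 of 32):
  (v1,v0,v4) [+-+] → (0.0405, 0, -1.64662)–(0.0405, 0.0405, -1.63693)  len=0.0416
  (v2,v5,v3) [++-] → (0.0405, 0.0405, 1.63693)–(0.0405, 0, 1.64662)  len=0.0416
  (v4,v0,v6) [+--] → (0.0405, 0.0405, -1.63693)–(0.0405, 1.42952, -0.835)  len=1.6039
  (v4,v6,v5) [+-+] → (0.0405, 1.42952, -0.835)–(0.0405, 1.42952, -0.768866)  len=0.0661
  (v5,v6,v7) [+--] → (0.0405, 1.42952, -0.768866)–(0.0405, 1.42952, 0.835)  len=1.6039
  (v5,v7,v3) [+--] → (0.0405, 1.42952, 0.835)–(0.0405, 0.0405, 1.63693)  len=1.6039
  (v14,v0,v16) [--+] → (0.0405, -0.0405, -1.63693)–(0.0405, -1.42952, -0.835)  len=1.6039
  (v14,v16,v15) [-+-] → (0.0405, -1.42952, -0.835)–(0.0405, -1.42952, 0.768866)  len=1.6039
  (v15,v16,v17) [-++] → (0.0405, -1.42952, 0.768866)–(0.0405, -1.42952, 0.835)  len=0.0661
  (v15,v17,v3) [-+-] → (0.0405, -1.42952, 0.835)–(0.0405, -0.0405, 1.63693)  len=1.6039
  (v16,v0,v1) [+-+] → (0.0405, -0.0405, -1.63693)–(0.0405, 0, -1.64662)  len=0.0416
  (v17,v2,v3) [++-] → (0.0405, 0, 1.64662)–(0.0405, -0.0405, 1.63693)  len=0.0416

Chained into 1 loop(s):
  loop 1: 12 segments, perimeter = 9.9222
Total perimeter = 9.922


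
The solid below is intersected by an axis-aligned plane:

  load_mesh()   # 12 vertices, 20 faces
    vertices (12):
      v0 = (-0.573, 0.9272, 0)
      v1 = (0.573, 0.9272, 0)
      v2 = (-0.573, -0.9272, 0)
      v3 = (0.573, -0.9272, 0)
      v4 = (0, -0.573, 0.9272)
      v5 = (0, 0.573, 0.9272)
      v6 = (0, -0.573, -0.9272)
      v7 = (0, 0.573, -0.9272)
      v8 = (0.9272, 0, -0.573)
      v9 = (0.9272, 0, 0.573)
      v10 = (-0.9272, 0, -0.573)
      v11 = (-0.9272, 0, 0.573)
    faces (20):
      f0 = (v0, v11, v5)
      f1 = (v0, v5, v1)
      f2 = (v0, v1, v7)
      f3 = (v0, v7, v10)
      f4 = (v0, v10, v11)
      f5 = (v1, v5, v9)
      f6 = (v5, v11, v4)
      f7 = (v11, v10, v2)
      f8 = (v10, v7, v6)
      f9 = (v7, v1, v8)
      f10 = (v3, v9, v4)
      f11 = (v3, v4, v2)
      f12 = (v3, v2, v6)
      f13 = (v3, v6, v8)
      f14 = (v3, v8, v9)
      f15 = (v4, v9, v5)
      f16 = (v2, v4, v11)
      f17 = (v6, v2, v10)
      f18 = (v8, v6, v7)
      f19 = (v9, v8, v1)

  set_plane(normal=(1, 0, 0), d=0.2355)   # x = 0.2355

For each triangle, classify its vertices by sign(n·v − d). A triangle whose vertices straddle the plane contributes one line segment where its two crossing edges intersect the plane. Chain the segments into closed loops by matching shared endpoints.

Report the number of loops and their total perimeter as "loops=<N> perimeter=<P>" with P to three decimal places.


loops=1 perimeter=5.695

Straddling triangles (10 of 20):
  (v0,v5,v1) [--+] → (0.2355, 0.718574, 0.546126)–(0.2355, 0.9272, 0)  len=0.5846
  (v0,v1,v7) [-+-] → (0.2355, 0.9272, 0)–(0.2355, 0.718574, -0.546126)  len=0.5846
  (v1,v5,v9) [+-+] → (0.2355, 0.718574, 0.546126)–(0.2355, 0.427463, 0.837237)  len=0.4117
  (v7,v1,v8) [-++] → (0.2355, 0.718574, -0.546126)–(0.2355, 0.427463, -0.837237)  len=0.4117
  (v3,v9,v4) [++-] → (0.2355, -0.427463, 0.837237)–(0.2355, -0.718574, 0.546126)  len=0.4117
  (v3,v4,v2) [+--] → (0.2355, -0.718574, 0.546126)–(0.2355, -0.9272, 0)  len=0.5846
  (v3,v2,v6) [+--] → (0.2355, -0.9272, 0)–(0.2355, -0.718574, -0.546126)  len=0.5846
  (v3,v6,v8) [+-+] → (0.2355, -0.718574, -0.546126)–(0.2355, -0.427463, -0.837237)  len=0.4117
  (v4,v9,v5) [-+-] → (0.2355, -0.427463, 0.837237)–(0.2355, 0.427463, 0.837237)  len=0.8549
  (v8,v6,v7) [+--] → (0.2355, -0.427463, -0.837237)–(0.2355, 0.427463, -0.837237)  len=0.8549

Chained into 1 loop(s):
  loop 1: 10 segments, perimeter = 5.6951
Total perimeter = 5.695


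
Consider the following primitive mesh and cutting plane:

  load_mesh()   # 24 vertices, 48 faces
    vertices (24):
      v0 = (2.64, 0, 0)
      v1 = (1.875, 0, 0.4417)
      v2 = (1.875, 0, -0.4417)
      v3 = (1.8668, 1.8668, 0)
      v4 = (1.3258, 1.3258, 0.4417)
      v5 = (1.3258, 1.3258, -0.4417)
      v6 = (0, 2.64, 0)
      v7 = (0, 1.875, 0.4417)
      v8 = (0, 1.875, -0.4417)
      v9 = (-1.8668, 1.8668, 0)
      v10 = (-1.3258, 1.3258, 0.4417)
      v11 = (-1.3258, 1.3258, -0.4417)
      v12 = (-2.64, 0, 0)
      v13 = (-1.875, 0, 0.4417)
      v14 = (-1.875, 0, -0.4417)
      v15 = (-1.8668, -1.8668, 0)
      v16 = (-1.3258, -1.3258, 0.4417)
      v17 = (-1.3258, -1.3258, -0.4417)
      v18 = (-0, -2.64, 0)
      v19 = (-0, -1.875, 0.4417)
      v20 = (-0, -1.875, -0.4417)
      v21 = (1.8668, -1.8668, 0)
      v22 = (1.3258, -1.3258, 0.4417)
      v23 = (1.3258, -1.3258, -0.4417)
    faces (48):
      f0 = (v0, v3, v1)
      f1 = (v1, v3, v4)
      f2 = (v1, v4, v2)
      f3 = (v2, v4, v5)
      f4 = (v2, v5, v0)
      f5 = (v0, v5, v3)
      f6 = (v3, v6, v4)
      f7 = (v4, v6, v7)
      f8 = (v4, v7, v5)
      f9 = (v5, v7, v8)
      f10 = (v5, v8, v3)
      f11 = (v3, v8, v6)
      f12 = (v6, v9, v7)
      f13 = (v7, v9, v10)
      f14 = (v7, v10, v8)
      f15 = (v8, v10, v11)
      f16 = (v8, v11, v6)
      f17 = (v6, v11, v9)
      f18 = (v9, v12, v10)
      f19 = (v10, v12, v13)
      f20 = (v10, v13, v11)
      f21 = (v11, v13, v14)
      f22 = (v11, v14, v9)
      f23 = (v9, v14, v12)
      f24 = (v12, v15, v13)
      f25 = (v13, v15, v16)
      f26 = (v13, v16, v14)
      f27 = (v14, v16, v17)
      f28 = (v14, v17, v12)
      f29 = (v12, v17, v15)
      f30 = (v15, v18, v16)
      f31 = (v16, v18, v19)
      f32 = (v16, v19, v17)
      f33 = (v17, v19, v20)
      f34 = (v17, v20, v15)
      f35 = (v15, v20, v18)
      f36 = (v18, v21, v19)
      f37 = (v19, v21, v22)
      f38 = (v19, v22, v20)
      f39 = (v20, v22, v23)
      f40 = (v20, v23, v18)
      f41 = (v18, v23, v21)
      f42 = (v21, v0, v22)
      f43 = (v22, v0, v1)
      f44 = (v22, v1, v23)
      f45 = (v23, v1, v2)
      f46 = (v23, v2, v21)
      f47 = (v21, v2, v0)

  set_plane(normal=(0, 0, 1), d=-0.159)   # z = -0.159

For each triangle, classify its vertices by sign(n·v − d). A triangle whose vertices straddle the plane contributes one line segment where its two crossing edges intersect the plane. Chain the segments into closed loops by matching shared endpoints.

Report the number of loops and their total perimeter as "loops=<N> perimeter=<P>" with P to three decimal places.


loops=2 perimeter=25.959

Straddling triangles (32 of 48):
  (v1,v4,v2) [++-] → (1.69925, 0.424274, -0.159)–(1.875, 0, -0.159)  len=0.4592
  (v2,v4,v5) [-+-] → (1.69925, 0.424274, -0.159)–(1.3258, 1.3258, -0.159)  len=0.9758
  (v2,v5,v0) [--+] → (2.16692, 0.477252, -0.159)–(2.36462, 0, -0.159)  len=0.5166
  (v0,v5,v3) [+-+] → (2.16692, 0.477252, -0.159)–(1.67205, 1.67205, -0.159)  len=1.2932
  (v4,v7,v5) [++-] → (0.901526, 1.50155, -0.159)–(1.3258, 1.3258, -0.159)  len=0.4592
  (v5,v7,v8) [-+-] → (0.901526, 1.50155, -0.159)–(0, 1.875, -0.159)  len=0.9758
  (v5,v8,v3) [--+] → (1.1948, 1.86975, -0.159)–(1.67205, 1.67205, -0.159)  len=0.5166
  (v3,v8,v6) [+-+] → (1.1948, 1.86975, -0.159)–(0, 2.36462, -0.159)  len=1.2932
  (v7,v10,v8) [++-] → (-0.424274, 1.69925, -0.159)–(0, 1.875, -0.159)  len=0.4592
  (v8,v10,v11) [-+-] → (-0.424274, 1.69925, -0.159)–(-1.3258, 1.3258, -0.159)  len=0.9758
  (v8,v11,v6) [--+] → (-0.477252, 2.16692, -0.159)–(0, 2.36462, -0.159)  len=0.5166
  (v6,v11,v9) [+-+] → (-0.477252, 2.16692, -0.159)–(-1.67205, 1.67205, -0.159)  len=1.2932
  (v10,v13,v11) [++-] → (-1.50155, 0.901526, -0.159)–(-1.3258, 1.3258, -0.159)  len=0.4592
  (v11,v13,v14) [-+-] → (-1.50155, 0.901526, -0.159)–(-1.875, 0, -0.159)  len=0.9758
  (v11,v14,v9) [--+] → (-1.86975, 1.1948, -0.159)–(-1.67205, 1.67205, -0.159)  len=0.5166
  (v9,v14,v12) [+-+] → (-1.86975, 1.1948, -0.159)–(-2.36462, 0, -0.159)  len=1.2932
  (v13,v16,v14) [++-] → (-1.69925, -0.424274, -0.159)–(-1.875, 0, -0.159)  len=0.4592
  (v14,v16,v17) [-+-] → (-1.69925, -0.424274, -0.159)–(-1.3258, -1.3258, -0.159)  len=0.9758
  (v14,v17,v12) [--+] → (-2.16692, -0.477252, -0.159)–(-2.36462, 0, -0.159)  len=0.5166
  (v12,v17,v15) [+-+] → (-2.16692, -0.477252, -0.159)–(-1.67205, -1.67205, -0.159)  len=1.2932
  (v16,v19,v17) [++-] → (-0.901526, -1.50155, -0.159)–(-1.3258, -1.3258, -0.159)  len=0.4592
  (v17,v19,v20) [-+-] → (-0.901526, -1.50155, -0.159)–(0, -1.875, -0.159)  len=0.9758
  (v17,v20,v15) [--+] → (-1.1948, -1.86975, -0.159)–(-1.67205, -1.67205, -0.159)  len=0.5166
  (v15,v20,v18) [+-+] → (-1.1948, -1.86975, -0.159)–(0, -2.36462, -0.159)  len=1.2932
  (v19,v22,v20) [++-] → (0.424274, -1.69925, -0.159)–(0, -1.875, -0.159)  len=0.4592
  (v20,v22,v23) [-+-] → (0.424274, -1.69925, -0.159)–(1.3258, -1.3258, -0.159)  len=0.9758
  (v20,v23,v18) [--+] → (0.477252, -2.16692, -0.159)–(0, -2.36462, -0.159)  len=0.5166
  (v18,v23,v21) [+-+] → (0.477252, -2.16692, -0.159)–(1.67205, -1.67205, -0.159)  len=1.2932
  (v22,v1,v23) [++-] → (1.50155, -0.901526, -0.159)–(1.3258, -1.3258, -0.159)  len=0.4592
  (v23,v1,v2) [-+-] → (1.50155, -0.901526, -0.159)–(1.875, 0, -0.159)  len=0.9758
  (v23,v2,v21) [--+] → (1.86975, -1.1948, -0.159)–(1.67205, -1.67205, -0.159)  len=0.5166
  (v21,v2,v0) [+-+] → (1.86975, -1.1948, -0.159)–(2.36462, 0, -0.159)  len=1.2932

Chained into 2 loop(s):
  loop 1: 16 segments, perimeter = 11.4804
  loop 2: 16 segments, perimeter = 14.4785
Total perimeter = 25.959


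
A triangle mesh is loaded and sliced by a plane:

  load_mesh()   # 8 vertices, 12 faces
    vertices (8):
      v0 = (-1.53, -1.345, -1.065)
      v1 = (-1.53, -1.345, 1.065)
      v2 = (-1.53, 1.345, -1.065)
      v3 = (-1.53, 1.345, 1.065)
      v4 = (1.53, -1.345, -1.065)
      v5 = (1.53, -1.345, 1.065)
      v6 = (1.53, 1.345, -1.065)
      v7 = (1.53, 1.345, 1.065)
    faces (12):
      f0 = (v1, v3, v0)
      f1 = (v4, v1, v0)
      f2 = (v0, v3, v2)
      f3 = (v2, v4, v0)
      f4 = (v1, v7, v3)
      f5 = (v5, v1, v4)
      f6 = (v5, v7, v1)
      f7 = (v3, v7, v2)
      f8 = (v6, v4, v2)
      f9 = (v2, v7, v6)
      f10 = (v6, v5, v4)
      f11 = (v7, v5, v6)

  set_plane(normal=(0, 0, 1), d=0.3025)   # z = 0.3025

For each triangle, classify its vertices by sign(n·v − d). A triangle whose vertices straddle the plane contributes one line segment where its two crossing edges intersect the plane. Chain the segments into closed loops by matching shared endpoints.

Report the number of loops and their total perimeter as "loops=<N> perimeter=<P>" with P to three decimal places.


Straddling triangles (8 of 12):
  (v1,v3,v0) [++-] → (-1.53, 0.382031, 0.3025)–(-1.53, -1.345, 0.3025)  len=1.7270
  (v4,v1,v0) [-+-] → (-0.434577, -1.345, 0.3025)–(-1.53, -1.345, 0.3025)  len=1.0954
  (v0,v3,v2) [-+-] → (-1.53, 0.382031, 0.3025)–(-1.53, 1.345, 0.3025)  len=0.9630
  (v5,v1,v4) [++-] → (-0.434577, -1.345, 0.3025)–(1.53, -1.345, 0.3025)  len=1.9646
  (v3,v7,v2) [++-] → (0.434577, 1.345, 0.3025)–(-1.53, 1.345, 0.3025)  len=1.9646
  (v2,v7,v6) [-+-] → (0.434577, 1.345, 0.3025)–(1.53, 1.345, 0.3025)  len=1.0954
  (v6,v5,v4) [-+-] → (1.53, -0.382031, 0.3025)–(1.53, -1.345, 0.3025)  len=0.9630
  (v7,v5,v6) [++-] → (1.53, -0.382031, 0.3025)–(1.53, 1.345, 0.3025)  len=1.7270

Chained into 1 loop(s):
  loop 1: 8 segments, perimeter = 11.5000
Total perimeter = 11.500

loops=1 perimeter=11.500


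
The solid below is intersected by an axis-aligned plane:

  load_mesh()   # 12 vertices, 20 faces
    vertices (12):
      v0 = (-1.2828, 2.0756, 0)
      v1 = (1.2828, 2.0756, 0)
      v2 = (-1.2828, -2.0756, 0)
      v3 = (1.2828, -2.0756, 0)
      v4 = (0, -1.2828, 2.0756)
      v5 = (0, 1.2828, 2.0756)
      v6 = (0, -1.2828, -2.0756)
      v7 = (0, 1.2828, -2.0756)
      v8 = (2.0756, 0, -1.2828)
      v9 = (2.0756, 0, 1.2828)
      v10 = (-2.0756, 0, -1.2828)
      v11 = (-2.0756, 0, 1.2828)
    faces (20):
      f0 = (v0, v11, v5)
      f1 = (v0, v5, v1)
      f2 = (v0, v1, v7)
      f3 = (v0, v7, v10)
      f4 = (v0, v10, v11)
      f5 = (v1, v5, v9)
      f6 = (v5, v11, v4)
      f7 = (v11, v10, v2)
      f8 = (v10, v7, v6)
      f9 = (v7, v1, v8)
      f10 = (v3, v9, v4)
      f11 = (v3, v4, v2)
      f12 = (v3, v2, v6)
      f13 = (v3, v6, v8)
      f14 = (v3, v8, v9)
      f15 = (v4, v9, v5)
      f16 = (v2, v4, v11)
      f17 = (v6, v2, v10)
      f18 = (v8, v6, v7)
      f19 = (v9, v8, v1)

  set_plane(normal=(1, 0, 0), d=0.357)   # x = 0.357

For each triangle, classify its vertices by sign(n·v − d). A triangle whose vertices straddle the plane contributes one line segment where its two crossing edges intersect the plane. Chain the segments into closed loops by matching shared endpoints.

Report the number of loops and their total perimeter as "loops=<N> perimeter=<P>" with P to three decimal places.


loops=1 perimeter=13.159

Straddling triangles (10 of 20):
  (v0,v5,v1) [--+] → (0.357, 1.50343, 1.49797)–(0.357, 2.0756, 0)  len=1.6035
  (v0,v1,v7) [-+-] → (0.357, 2.0756, 0)–(0.357, 1.50343, -1.49797)  len=1.6035
  (v1,v5,v9) [+-+] → (0.357, 1.50343, 1.49797)–(0.357, 1.06216, 1.93924)  len=0.6241
  (v7,v1,v8) [-++] → (0.357, 1.50343, -1.49797)–(0.357, 1.06216, -1.93924)  len=0.6241
  (v3,v9,v4) [++-] → (0.357, -1.06216, 1.93924)–(0.357, -1.50343, 1.49797)  len=0.6241
  (v3,v4,v2) [+--] → (0.357, -1.50343, 1.49797)–(0.357, -2.0756, 0)  len=1.6035
  (v3,v2,v6) [+--] → (0.357, -2.0756, 0)–(0.357, -1.50343, -1.49797)  len=1.6035
  (v3,v6,v8) [+-+] → (0.357, -1.50343, -1.49797)–(0.357, -1.06216, -1.93924)  len=0.6241
  (v4,v9,v5) [-+-] → (0.357, -1.06216, 1.93924)–(0.357, 1.06216, 1.93924)  len=2.1243
  (v8,v6,v7) [+--] → (0.357, -1.06216, -1.93924)–(0.357, 1.06216, -1.93924)  len=2.1243

Chained into 1 loop(s):
  loop 1: 10 segments, perimeter = 13.1589
Total perimeter = 13.159


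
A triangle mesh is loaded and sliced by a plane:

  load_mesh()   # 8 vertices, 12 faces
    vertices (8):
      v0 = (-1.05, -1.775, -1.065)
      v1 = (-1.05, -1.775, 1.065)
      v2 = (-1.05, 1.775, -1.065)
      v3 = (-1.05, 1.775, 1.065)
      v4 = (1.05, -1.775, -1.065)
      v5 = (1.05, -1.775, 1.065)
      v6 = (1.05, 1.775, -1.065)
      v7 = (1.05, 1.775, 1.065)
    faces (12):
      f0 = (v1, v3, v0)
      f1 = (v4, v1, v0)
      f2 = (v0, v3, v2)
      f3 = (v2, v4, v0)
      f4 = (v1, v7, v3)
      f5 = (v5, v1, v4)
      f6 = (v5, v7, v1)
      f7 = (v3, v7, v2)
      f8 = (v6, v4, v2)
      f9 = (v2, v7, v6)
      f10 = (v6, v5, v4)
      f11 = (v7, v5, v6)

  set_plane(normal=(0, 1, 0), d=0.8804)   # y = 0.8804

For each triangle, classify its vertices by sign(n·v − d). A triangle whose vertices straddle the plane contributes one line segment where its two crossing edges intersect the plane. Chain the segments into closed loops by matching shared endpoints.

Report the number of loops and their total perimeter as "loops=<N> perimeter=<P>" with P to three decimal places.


loops=1 perimeter=8.460

Straddling triangles (8 of 12):
  (v1,v3,v0) [-+-] → (-1.05, 0.8804, 1.065)–(-1.05, 0.8804, 0.52824)  len=0.5368
  (v0,v3,v2) [-++] → (-1.05, 0.8804, 0.52824)–(-1.05, 0.8804, -1.065)  len=1.5932
  (v2,v4,v0) [+--] → (-0.5208, 0.8804, -1.065)–(-1.05, 0.8804, -1.065)  len=0.5292
  (v1,v7,v3) [-++] → (0.5208, 0.8804, 1.065)–(-1.05, 0.8804, 1.065)  len=1.5708
  (v5,v7,v1) [-+-] → (1.05, 0.8804, 1.065)–(0.5208, 0.8804, 1.065)  len=0.5292
  (v6,v4,v2) [+-+] → (1.05, 0.8804, -1.065)–(-0.5208, 0.8804, -1.065)  len=1.5708
  (v6,v5,v4) [+--] → (1.05, 0.8804, -0.52824)–(1.05, 0.8804, -1.065)  len=0.5368
  (v7,v5,v6) [+-+] → (1.05, 0.8804, 1.065)–(1.05, 0.8804, -0.52824)  len=1.5932

Chained into 1 loop(s):
  loop 1: 8 segments, perimeter = 8.4600
Total perimeter = 8.460
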